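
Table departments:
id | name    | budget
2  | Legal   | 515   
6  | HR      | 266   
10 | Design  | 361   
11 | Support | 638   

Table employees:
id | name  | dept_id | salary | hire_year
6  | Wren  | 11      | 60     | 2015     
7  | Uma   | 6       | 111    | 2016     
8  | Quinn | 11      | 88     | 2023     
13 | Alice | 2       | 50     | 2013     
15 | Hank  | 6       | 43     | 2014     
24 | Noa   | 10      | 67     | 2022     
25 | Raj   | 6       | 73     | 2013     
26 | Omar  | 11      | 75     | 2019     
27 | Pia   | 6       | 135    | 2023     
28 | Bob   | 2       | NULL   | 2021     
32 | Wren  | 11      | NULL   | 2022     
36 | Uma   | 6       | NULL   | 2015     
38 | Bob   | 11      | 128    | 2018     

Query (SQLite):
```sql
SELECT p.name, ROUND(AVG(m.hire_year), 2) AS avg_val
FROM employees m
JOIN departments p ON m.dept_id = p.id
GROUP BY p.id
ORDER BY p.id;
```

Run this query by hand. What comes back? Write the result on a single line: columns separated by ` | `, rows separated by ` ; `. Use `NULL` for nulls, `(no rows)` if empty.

Legal | 2017 ; HR | 2016.2 ; Design | 2022 ; Support | 2019.4

Join each employees row to its departments via dept_id.
Group joined rows by departments.id; compute ROUND(AVG(m.hire_year), 2) per group.
  2: ids {13, 28} → ROUND(AVG(m.hire_year), 2)=2017
  6: ids {7, 15, 25, 27, 36} → ROUND(AVG(m.hire_year), 2)=2016.2
  10: ids {24} → ROUND(AVG(m.hire_year), 2)=2022
  11: ids {6, 8, 26, 32, 38} → ROUND(AVG(m.hire_year), 2)=2019.4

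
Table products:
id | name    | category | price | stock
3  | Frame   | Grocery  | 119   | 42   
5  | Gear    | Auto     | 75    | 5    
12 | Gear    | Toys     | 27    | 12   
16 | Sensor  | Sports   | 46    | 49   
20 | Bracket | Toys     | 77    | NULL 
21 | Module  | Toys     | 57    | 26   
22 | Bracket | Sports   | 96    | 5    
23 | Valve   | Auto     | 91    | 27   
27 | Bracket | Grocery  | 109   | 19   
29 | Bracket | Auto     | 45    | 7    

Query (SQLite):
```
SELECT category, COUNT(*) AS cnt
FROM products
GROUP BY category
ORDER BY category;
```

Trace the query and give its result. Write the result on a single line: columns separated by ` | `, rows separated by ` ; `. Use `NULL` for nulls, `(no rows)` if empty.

Partition products by category; compute COUNT(*) within each group.
  Auto: ids {5, 23, 29} → COUNT(*)=3
  Grocery: ids {3, 27} → COUNT(*)=2
  Sports: ids {16, 22} → COUNT(*)=2
  Toys: ids {12, 20, 21} → COUNT(*)=3

Auto | 3 ; Grocery | 2 ; Sports | 2 ; Toys | 3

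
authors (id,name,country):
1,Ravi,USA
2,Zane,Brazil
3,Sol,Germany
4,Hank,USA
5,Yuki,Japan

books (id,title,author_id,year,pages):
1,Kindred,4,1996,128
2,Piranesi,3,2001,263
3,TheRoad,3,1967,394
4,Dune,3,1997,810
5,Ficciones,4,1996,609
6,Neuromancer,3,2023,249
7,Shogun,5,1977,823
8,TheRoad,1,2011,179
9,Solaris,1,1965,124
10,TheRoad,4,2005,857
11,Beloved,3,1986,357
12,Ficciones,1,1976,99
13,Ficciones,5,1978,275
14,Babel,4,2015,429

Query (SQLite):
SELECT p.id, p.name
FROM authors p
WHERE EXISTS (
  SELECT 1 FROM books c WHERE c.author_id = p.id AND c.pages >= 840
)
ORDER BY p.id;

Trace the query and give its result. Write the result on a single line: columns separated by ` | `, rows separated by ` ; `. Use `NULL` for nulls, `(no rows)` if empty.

For each authors row, check whether any books with matching author_id has pages >= 840.
Keep rows where that is true.

4 | Hank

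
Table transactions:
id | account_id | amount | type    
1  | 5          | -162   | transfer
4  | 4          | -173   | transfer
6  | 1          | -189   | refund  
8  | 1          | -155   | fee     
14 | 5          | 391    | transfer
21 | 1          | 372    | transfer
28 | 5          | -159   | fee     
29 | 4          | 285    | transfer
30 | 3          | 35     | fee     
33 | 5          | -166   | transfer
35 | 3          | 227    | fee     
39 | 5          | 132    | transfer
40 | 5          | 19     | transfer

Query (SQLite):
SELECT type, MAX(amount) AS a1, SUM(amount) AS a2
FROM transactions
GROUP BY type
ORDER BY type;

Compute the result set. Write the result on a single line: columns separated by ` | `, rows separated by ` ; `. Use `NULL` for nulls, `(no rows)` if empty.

fee | 227 | -52 ; refund | -189 | -189 ; transfer | 391 | 698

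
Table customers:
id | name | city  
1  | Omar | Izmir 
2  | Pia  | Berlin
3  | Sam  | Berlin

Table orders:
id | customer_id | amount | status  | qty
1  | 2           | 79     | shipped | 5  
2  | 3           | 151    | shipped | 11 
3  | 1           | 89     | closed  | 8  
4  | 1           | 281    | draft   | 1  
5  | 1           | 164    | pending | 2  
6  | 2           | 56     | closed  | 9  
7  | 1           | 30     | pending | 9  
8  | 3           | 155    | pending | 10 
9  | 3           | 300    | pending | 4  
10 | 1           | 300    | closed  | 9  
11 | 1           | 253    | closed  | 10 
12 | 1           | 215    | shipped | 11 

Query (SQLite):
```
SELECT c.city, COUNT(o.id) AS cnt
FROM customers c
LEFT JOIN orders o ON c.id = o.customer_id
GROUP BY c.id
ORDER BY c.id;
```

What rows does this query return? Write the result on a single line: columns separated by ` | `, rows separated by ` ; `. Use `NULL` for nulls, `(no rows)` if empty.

Izmir | 7 ; Berlin | 2 ; Berlin | 3

LEFT JOIN keeps every customers row; unmatched ones get NULL for orders columns.
Group by customers.id and compute COUNT(o.id). COUNT(col) of an all-NULL group is 0.
  1: ids {3, 4, 5, 7, 10, 11, 12} → COUNT(o.id)=7
  2: ids {1, 6} → COUNT(o.id)=2
  3: ids {2, 8, 9} → COUNT(o.id)=3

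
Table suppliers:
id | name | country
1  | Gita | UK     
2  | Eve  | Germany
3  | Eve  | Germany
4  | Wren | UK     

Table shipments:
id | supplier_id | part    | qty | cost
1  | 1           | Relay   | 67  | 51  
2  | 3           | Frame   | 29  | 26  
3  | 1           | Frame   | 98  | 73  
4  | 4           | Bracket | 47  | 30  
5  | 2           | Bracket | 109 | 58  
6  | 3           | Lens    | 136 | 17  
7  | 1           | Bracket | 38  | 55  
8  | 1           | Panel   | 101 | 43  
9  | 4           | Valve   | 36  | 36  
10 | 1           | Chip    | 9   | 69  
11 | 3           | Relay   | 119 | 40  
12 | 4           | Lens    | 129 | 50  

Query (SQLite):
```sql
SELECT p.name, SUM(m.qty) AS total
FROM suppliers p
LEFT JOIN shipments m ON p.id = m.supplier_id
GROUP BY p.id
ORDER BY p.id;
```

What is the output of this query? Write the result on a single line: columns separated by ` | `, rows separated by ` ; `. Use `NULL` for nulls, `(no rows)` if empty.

LEFT JOIN keeps every suppliers row; unmatched ones get NULL for shipments columns.
Group by suppliers.id and compute SUM(m.qty). SUM over an all-NULL group is NULL.
  1: ids {1, 3, 7, 8, 10} → SUM(m.qty)=313
  2: ids {5} → SUM(m.qty)=109
  3: ids {2, 6, 11} → SUM(m.qty)=284
  4: ids {4, 9, 12} → SUM(m.qty)=212

Gita | 313 ; Eve | 109 ; Eve | 284 ; Wren | 212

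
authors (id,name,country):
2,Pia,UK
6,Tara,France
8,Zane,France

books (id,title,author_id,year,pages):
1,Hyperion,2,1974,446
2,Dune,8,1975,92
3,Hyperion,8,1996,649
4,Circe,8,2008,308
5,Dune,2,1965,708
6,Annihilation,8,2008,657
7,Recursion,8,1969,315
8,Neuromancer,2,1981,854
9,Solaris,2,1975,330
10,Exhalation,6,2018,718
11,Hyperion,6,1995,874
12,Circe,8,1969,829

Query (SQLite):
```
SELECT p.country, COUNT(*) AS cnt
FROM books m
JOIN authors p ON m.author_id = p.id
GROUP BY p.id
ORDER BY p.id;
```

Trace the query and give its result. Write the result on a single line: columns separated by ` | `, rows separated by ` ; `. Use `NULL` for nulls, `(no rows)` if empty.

UK | 4 ; France | 2 ; France | 6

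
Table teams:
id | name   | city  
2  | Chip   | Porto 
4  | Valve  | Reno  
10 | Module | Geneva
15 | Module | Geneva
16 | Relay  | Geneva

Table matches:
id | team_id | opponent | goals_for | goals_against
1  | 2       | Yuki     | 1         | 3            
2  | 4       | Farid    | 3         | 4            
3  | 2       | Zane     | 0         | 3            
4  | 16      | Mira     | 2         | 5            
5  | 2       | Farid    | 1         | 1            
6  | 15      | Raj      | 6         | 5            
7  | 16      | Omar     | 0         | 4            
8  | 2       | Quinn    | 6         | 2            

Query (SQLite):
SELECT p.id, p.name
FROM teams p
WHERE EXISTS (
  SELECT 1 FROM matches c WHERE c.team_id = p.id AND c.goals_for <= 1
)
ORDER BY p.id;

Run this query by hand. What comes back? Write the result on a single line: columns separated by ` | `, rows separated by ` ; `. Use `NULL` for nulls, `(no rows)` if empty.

For each teams row, check whether any matches with matching team_id has goals_for <= 1.
Keep rows where that is true.

2 | Chip ; 16 | Relay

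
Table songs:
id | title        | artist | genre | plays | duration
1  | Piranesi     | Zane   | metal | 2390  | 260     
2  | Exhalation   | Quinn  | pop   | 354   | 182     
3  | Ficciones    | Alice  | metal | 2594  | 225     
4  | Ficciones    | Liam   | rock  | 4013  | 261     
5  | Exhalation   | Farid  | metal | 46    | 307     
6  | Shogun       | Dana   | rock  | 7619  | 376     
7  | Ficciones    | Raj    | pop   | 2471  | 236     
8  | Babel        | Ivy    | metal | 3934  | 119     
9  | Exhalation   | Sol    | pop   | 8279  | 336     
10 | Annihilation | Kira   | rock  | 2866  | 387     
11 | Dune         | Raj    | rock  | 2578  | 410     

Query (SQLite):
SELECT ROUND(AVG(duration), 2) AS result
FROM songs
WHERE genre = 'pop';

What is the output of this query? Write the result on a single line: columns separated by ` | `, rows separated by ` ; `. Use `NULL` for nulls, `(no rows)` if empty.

251.33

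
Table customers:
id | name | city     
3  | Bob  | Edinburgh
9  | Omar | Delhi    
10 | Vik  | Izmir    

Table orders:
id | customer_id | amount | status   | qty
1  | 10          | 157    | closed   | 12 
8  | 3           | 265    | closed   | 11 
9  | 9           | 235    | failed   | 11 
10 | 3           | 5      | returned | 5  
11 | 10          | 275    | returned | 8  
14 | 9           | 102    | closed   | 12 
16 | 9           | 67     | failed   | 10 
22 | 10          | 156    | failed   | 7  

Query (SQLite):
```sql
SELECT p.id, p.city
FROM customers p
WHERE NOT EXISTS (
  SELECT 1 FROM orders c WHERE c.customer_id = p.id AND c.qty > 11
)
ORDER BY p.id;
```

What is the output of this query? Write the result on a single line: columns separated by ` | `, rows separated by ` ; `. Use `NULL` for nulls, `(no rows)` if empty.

For each customers row, check whether any orders with matching customer_id has qty > 11.
Keep rows where that is false.

3 | Edinburgh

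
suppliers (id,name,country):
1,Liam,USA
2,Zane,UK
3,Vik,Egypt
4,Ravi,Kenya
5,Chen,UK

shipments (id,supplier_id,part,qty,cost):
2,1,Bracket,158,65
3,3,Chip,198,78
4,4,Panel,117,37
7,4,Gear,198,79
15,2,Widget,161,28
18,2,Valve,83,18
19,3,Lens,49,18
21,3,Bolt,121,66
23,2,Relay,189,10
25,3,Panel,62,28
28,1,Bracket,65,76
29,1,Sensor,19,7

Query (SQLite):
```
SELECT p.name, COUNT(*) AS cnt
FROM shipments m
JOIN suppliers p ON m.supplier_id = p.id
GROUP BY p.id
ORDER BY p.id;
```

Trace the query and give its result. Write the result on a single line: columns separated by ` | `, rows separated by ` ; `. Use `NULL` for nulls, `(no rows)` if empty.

Liam | 3 ; Zane | 3 ; Vik | 4 ; Ravi | 2

Join each shipments row to its suppliers via supplier_id.
Group joined rows by suppliers.id; compute COUNT(*) per group.
  1: ids {2, 28, 29} → COUNT(*)=3
  2: ids {15, 18, 23} → COUNT(*)=3
  3: ids {3, 19, 21, 25} → COUNT(*)=4
  4: ids {4, 7} → COUNT(*)=2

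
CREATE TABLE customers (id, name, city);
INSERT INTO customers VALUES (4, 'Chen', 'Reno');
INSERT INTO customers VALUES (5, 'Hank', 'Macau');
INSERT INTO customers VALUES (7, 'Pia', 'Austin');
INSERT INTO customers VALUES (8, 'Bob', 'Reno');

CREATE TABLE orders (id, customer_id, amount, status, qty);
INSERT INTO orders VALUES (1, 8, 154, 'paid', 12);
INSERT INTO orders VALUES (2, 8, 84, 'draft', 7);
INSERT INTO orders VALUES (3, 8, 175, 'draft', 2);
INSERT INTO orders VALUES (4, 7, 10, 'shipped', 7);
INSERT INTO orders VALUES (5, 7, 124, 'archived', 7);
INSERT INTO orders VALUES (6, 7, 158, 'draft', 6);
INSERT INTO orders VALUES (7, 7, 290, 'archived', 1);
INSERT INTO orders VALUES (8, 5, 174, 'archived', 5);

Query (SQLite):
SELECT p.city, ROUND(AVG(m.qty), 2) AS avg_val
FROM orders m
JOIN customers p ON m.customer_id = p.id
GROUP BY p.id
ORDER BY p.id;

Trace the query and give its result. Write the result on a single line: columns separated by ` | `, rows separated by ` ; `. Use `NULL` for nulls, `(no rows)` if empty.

Macau | 5 ; Austin | 5.25 ; Reno | 7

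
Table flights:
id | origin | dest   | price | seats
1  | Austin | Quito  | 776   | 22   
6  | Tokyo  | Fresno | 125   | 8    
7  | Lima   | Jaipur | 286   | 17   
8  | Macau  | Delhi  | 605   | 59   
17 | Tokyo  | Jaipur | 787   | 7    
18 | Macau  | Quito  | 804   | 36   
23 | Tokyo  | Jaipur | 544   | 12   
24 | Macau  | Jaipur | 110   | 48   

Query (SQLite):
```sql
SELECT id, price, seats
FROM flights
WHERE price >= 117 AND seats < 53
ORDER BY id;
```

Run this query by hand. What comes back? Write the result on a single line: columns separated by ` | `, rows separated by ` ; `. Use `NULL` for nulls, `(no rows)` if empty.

1 | 776 | 22 ; 6 | 125 | 8 ; 7 | 286 | 17 ; 17 | 787 | 7 ; 18 | 804 | 36 ; 23 | 544 | 12

price >= 117: ids {1, 6, 7, 8, 17, 18, 23}
seats < 53: ids {1, 6, 7, 17, 18, 23, 24}
Combine with AND.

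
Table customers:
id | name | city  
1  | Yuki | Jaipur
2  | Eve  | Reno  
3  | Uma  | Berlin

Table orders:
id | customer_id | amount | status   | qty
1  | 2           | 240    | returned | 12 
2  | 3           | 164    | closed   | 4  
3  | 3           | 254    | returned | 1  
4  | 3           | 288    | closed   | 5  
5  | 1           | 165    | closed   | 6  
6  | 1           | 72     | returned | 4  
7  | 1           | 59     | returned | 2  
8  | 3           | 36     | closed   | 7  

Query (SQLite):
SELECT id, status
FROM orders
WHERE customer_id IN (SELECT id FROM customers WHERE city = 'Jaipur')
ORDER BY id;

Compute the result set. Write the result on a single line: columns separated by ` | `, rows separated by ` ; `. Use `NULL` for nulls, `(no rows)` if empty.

5 | closed ; 6 | returned ; 7 | returned

Inner query: customers.id where city = 'Jaipur'.
Outer: keep orders rows whose customer_id is in that set.
Inner query → {1}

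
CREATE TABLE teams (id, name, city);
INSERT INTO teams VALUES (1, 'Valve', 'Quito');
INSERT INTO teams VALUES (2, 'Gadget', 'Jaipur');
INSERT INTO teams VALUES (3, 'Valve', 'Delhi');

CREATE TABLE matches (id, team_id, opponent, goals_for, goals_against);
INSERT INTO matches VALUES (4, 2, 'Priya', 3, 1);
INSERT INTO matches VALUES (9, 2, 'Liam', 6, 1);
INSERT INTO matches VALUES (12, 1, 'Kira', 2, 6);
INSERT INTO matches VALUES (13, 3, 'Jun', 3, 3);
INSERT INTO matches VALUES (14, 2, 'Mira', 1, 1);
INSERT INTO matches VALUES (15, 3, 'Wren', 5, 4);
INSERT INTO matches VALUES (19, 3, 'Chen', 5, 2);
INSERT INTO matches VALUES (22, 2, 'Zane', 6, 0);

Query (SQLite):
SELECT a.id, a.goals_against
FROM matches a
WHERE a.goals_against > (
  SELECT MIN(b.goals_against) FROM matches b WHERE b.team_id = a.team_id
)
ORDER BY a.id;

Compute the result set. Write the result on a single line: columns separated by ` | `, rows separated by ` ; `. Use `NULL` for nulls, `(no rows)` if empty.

For each matches row a, compute MIN(goals_against) over rows sharing a.team_id.
Keep row a if a.goals_against > that per-group MIN.
  team_id=1: MIN(goals_against) = 6
  team_id=2: MIN(goals_against) = 0
  team_id=3: MIN(goals_against) = 2

4 | 1 ; 9 | 1 ; 13 | 3 ; 14 | 1 ; 15 | 4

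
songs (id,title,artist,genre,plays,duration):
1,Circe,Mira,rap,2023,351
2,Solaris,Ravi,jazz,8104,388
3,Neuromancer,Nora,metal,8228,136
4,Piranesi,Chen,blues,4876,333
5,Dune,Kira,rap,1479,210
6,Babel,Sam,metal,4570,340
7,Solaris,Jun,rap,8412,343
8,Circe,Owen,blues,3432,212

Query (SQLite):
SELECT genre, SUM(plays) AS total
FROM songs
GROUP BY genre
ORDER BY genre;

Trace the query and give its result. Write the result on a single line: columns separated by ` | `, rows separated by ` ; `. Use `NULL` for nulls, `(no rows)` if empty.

blues | 8308 ; jazz | 8104 ; metal | 12798 ; rap | 11914

Partition songs by genre; compute SUM(plays) within each group.
  blues: ids {4, 8} → SUM(plays)=8308
  jazz: ids {2} → SUM(plays)=8104
  metal: ids {3, 6} → SUM(plays)=12798
  rap: ids {1, 5, 7} → SUM(plays)=11914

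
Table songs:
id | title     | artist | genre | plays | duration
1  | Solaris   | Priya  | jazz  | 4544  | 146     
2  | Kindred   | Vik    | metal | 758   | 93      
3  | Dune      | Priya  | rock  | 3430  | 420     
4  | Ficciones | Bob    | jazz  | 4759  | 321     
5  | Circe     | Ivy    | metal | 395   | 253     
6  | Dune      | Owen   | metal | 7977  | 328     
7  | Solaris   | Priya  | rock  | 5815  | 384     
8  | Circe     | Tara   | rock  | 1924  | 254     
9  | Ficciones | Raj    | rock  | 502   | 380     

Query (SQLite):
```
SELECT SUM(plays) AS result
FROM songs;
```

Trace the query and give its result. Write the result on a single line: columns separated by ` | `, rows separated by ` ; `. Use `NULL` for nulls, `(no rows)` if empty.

30104

All plays values: [4544, 758, 3430, 4759, 395, 7977, 5815, 1924, 502].
SUM of non-NULL values = 30104.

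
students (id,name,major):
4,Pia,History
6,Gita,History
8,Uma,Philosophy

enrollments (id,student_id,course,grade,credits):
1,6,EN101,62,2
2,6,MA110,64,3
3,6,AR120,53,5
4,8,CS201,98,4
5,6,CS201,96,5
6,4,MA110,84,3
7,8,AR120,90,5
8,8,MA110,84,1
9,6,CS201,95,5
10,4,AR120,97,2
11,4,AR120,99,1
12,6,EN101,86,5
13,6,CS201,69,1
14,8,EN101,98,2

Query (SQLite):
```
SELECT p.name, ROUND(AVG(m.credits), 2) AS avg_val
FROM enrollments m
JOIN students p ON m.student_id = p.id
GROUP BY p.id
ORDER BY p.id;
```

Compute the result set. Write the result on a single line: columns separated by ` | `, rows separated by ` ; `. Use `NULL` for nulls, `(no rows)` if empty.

Join each enrollments row to its students via student_id.
Group joined rows by students.id; compute ROUND(AVG(m.credits), 2) per group.
  4: ids {6, 10, 11} → ROUND(AVG(m.credits), 2)=2
  6: ids {1, 2, 3, 5, 9, 12, 13} → ROUND(AVG(m.credits), 2)=3.71
  8: ids {4, 7, 8, 14} → ROUND(AVG(m.credits), 2)=3

Pia | 2 ; Gita | 3.71 ; Uma | 3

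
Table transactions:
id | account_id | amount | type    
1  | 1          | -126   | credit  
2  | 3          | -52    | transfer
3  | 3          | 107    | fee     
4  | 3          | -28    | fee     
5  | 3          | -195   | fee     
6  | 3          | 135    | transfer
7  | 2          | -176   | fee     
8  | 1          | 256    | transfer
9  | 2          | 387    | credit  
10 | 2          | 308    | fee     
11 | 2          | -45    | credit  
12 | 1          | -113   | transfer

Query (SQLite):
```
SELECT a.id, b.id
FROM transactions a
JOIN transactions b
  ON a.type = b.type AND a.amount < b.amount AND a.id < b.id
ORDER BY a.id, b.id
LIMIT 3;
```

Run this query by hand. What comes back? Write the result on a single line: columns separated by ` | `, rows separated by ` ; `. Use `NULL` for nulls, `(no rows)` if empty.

Pairs (a,b) with same type, a.amount < b.amount, a.id < b.id.
type groups: credit:{1,9,11} fee:{3,4,5,7,10} transfer:{2,6,8,12}
Ordered by (a.id, b.id); first 3.

1 | 9 ; 1 | 11 ; 2 | 6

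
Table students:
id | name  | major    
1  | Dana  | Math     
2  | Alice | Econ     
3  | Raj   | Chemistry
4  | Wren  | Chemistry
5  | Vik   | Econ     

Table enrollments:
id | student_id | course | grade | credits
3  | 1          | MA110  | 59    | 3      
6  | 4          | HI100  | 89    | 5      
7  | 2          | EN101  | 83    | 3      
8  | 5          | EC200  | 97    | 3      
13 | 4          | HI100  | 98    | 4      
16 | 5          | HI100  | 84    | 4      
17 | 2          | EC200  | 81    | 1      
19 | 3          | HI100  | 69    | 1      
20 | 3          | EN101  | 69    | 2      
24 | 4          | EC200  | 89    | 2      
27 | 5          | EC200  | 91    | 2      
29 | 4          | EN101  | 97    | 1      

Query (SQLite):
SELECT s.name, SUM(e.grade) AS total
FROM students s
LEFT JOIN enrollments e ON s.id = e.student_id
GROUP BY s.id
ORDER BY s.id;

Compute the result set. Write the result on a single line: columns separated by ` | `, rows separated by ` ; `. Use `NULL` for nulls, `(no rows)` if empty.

LEFT JOIN keeps every students row; unmatched ones get NULL for enrollments columns.
Group by students.id and compute SUM(e.grade). SUM over an all-NULL group is NULL.
  1: ids {3} → SUM(e.grade)=59
  2: ids {7, 17} → SUM(e.grade)=164
  3: ids {19, 20} → SUM(e.grade)=138
  4: ids {6, 13, 24, 29} → SUM(e.grade)=373
  5: ids {8, 16, 27} → SUM(e.grade)=272

Dana | 59 ; Alice | 164 ; Raj | 138 ; Wren | 373 ; Vik | 272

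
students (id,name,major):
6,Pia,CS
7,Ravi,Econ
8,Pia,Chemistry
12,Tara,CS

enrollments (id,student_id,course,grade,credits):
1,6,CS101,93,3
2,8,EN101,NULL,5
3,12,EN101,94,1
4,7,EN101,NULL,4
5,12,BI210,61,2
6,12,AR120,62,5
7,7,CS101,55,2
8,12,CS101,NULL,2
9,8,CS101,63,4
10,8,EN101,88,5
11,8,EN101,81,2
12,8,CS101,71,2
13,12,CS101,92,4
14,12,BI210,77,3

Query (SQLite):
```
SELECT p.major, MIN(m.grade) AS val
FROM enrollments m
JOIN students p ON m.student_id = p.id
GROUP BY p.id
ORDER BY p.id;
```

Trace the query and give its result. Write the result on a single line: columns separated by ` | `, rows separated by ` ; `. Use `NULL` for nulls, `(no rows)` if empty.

CS | 93 ; Econ | 55 ; Chemistry | 63 ; CS | 61

Join each enrollments row to its students via student_id.
Group joined rows by students.id; compute MIN(m.grade) per group.
  6: ids {1} → MIN(m.grade)=93
  7: ids {4, 7} → MIN(m.grade)=55
  8: ids {2, 9, 10, 11, 12} → MIN(m.grade)=63
  12: ids {3, 5, 6, 8, 13, 14} → MIN(m.grade)=61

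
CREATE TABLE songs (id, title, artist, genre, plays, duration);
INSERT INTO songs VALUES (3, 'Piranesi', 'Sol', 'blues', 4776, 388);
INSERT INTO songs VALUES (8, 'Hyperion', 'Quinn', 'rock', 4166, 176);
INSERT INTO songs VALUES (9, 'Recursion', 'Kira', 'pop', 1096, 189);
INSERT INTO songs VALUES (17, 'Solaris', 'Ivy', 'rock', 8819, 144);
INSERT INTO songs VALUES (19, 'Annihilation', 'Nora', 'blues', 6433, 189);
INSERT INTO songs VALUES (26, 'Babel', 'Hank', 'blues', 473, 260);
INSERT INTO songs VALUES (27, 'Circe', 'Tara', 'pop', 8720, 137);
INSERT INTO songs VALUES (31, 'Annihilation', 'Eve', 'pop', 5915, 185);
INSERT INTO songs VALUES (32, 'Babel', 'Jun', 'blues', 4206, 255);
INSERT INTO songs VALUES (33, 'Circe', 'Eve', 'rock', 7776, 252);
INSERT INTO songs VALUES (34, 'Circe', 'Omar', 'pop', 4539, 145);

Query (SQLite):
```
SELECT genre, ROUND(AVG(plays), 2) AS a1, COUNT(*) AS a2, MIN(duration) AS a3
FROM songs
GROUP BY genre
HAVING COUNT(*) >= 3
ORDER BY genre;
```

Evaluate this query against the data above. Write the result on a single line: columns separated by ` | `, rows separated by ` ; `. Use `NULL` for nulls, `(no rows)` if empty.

blues | 3972 | 4 | 189 ; pop | 5067.5 | 4 | 137 ; rock | 6920.33 | 3 | 144

Group songs by genre.
Per group compute: ROUND(AVG(plays), 2), COUNT(*), MIN(duration).
HAVING: drop groups with fewer than 3 rows.
  blues: ids {3, 19, 26, 32} → ROUND(AVG(plays), 2)=3972, COUNT(*)=4, MIN(duration)=189
  pop: ids {9, 27, 31, 34} → ROUND(AVG(plays), 2)=5067.5, COUNT(*)=4, MIN(duration)=137
  rock: ids {8, 17, 33} → ROUND(AVG(plays), 2)=6920.33, COUNT(*)=3, MIN(duration)=144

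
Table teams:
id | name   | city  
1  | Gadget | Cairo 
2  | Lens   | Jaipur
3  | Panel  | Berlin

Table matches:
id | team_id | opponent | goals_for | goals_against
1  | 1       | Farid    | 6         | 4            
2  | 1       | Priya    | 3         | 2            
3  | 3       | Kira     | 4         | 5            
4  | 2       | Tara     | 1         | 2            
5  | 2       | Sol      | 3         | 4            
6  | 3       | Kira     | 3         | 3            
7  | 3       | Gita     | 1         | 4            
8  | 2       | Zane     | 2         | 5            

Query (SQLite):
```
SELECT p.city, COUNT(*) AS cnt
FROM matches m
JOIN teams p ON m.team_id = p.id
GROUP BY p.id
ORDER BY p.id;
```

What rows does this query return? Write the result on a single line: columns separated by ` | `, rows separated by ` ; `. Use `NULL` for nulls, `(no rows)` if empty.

Cairo | 2 ; Jaipur | 3 ; Berlin | 3

Join each matches row to its teams via team_id.
Group joined rows by teams.id; compute COUNT(*) per group.
  1: ids {1, 2} → COUNT(*)=2
  2: ids {4, 5, 8} → COUNT(*)=3
  3: ids {3, 6, 7} → COUNT(*)=3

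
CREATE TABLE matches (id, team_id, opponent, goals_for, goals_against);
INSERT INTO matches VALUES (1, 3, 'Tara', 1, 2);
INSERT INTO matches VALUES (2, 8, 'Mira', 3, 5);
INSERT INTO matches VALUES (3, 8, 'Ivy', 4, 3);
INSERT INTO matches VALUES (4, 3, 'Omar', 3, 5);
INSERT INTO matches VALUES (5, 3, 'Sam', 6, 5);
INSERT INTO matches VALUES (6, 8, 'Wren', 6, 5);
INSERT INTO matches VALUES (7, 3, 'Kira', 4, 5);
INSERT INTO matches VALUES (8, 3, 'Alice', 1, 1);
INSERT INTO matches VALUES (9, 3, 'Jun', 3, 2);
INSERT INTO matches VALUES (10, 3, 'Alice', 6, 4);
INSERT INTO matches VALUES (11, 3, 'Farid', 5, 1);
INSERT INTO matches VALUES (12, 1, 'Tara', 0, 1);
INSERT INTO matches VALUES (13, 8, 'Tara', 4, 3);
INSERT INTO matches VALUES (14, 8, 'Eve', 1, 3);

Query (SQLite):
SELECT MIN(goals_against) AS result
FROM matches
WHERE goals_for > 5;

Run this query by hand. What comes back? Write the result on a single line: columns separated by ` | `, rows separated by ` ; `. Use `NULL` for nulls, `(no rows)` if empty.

4

Rows where goals_for > 5 → goals_against values: [5, 5, 4].
MIN of non-NULL values = 4.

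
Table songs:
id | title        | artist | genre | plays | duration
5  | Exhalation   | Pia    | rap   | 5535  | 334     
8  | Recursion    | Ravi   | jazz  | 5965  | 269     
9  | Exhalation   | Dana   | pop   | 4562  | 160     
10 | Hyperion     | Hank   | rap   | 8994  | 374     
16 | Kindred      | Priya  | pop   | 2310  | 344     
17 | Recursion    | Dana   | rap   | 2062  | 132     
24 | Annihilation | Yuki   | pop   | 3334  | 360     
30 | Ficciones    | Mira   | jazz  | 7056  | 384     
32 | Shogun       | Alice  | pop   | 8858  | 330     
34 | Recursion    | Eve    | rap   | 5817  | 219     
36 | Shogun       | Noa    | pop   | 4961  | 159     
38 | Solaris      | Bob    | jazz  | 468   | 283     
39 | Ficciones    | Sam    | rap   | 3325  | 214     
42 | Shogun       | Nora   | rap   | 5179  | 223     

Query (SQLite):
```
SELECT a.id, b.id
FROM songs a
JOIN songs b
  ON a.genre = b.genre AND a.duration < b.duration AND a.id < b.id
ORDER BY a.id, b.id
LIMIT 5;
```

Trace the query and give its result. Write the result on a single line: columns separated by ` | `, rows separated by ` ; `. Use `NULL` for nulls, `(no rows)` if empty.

Pairs (a,b) with same genre, a.duration < b.duration, a.id < b.id.
genre groups: jazz:{8,30,38} pop:{9,16,24,32,36} rap:{5,10,17,34,39,42}
Ordered by (a.id, b.id); first 5.

5 | 10 ; 8 | 30 ; 8 | 38 ; 9 | 16 ; 9 | 24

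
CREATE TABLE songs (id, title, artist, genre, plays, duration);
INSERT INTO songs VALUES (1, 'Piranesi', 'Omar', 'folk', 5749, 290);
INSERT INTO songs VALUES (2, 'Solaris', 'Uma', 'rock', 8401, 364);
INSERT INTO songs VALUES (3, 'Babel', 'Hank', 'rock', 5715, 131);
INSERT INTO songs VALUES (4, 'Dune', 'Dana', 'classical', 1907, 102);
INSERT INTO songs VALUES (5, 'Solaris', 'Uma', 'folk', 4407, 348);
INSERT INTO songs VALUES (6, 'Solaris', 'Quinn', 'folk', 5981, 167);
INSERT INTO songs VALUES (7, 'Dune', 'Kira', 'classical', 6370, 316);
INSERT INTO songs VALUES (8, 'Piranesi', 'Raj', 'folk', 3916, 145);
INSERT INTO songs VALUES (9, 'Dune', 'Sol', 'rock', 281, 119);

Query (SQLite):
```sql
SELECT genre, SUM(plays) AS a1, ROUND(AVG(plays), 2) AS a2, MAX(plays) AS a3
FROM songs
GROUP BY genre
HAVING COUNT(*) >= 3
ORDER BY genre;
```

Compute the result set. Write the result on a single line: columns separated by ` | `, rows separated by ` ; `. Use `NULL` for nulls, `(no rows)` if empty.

folk | 20053 | 5013.25 | 5981 ; rock | 14397 | 4799 | 8401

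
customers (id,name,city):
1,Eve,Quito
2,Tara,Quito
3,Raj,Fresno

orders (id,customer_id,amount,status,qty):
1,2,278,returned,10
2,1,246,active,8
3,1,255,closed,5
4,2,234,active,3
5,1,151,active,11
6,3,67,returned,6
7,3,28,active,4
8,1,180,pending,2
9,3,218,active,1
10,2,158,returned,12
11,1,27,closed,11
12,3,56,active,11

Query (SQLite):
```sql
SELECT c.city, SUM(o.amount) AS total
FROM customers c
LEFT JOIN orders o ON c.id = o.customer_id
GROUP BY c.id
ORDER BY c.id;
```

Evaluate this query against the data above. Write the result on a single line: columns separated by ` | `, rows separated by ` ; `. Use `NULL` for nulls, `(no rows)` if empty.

Quito | 859 ; Quito | 670 ; Fresno | 369

LEFT JOIN keeps every customers row; unmatched ones get NULL for orders columns.
Group by customers.id and compute SUM(o.amount). SUM over an all-NULL group is NULL.
  1: ids {2, 3, 5, 8, 11} → SUM(o.amount)=859
  2: ids {1, 4, 10} → SUM(o.amount)=670
  3: ids {6, 7, 9, 12} → SUM(o.amount)=369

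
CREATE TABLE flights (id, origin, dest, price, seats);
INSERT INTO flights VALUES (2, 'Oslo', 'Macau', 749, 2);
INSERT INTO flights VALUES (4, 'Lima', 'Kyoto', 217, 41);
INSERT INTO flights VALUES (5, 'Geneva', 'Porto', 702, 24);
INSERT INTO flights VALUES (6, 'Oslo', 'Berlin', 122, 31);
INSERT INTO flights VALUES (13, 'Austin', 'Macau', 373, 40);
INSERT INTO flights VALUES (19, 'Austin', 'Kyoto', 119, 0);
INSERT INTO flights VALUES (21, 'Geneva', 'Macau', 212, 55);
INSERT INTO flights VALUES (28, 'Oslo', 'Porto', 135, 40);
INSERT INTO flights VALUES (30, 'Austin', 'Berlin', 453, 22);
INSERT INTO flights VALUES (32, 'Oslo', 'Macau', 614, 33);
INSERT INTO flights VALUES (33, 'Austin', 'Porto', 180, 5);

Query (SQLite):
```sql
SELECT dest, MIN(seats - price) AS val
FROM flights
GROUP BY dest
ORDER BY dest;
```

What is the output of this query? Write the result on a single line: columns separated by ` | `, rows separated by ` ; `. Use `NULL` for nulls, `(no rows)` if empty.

Berlin | -431 ; Kyoto | -176 ; Macau | -747 ; Porto | -678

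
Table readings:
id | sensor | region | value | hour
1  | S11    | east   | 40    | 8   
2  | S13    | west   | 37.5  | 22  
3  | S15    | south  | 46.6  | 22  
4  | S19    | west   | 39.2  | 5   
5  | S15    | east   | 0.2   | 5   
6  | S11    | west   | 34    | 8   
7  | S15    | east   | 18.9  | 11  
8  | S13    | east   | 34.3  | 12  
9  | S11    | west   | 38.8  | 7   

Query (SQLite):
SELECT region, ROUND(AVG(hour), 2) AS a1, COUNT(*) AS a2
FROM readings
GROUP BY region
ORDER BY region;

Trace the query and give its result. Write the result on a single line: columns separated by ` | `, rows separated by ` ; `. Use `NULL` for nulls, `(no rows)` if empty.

east | 9 | 4 ; south | 22 | 1 ; west | 10.5 | 4

Group readings by region.
Per group compute: ROUND(AVG(hour), 2), COUNT(*).
  east: ids {1, 5, 7, 8} → ROUND(AVG(hour), 2)=9, COUNT(*)=4
  south: ids {3} → ROUND(AVG(hour), 2)=22, COUNT(*)=1
  west: ids {2, 4, 6, 9} → ROUND(AVG(hour), 2)=10.5, COUNT(*)=4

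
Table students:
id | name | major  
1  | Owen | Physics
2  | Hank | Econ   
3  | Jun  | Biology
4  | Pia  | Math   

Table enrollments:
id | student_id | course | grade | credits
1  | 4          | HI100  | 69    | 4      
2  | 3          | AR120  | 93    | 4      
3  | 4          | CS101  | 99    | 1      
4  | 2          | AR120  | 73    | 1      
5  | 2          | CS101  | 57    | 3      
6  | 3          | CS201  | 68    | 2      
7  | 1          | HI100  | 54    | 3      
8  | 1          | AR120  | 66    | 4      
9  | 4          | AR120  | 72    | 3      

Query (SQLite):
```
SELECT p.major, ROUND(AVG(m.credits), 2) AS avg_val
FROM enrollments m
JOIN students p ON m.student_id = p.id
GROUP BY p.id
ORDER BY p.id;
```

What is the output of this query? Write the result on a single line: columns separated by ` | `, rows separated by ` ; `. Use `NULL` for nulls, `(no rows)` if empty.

Physics | 3.5 ; Econ | 2 ; Biology | 3 ; Math | 2.67

Join each enrollments row to its students via student_id.
Group joined rows by students.id; compute ROUND(AVG(m.credits), 2) per group.
  1: ids {7, 8} → ROUND(AVG(m.credits), 2)=3.5
  2: ids {4, 5} → ROUND(AVG(m.credits), 2)=2
  3: ids {2, 6} → ROUND(AVG(m.credits), 2)=3
  4: ids {1, 3, 9} → ROUND(AVG(m.credits), 2)=2.67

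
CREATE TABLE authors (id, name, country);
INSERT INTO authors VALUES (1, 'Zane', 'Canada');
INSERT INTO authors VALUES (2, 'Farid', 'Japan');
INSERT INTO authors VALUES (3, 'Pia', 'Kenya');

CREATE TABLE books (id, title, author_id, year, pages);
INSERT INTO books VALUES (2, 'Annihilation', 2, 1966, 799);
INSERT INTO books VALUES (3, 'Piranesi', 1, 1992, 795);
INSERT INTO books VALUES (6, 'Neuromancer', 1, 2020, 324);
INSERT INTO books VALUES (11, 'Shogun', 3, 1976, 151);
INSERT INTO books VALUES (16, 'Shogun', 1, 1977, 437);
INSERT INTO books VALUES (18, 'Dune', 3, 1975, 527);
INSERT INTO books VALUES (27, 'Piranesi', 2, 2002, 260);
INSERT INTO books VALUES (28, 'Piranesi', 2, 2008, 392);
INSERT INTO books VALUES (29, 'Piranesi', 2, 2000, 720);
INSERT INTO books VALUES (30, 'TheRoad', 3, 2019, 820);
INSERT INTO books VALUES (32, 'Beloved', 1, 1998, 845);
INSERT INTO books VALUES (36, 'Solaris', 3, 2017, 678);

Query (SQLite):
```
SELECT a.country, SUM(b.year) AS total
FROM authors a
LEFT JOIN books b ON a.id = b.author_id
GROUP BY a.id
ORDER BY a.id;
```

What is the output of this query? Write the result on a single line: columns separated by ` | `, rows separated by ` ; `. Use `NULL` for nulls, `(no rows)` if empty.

Canada | 7987 ; Japan | 7976 ; Kenya | 7987

LEFT JOIN keeps every authors row; unmatched ones get NULL for books columns.
Group by authors.id and compute SUM(b.year). SUM over an all-NULL group is NULL.
  1: ids {3, 6, 16, 32} → SUM(b.year)=7987
  2: ids {2, 27, 28, 29} → SUM(b.year)=7976
  3: ids {11, 18, 30, 36} → SUM(b.year)=7987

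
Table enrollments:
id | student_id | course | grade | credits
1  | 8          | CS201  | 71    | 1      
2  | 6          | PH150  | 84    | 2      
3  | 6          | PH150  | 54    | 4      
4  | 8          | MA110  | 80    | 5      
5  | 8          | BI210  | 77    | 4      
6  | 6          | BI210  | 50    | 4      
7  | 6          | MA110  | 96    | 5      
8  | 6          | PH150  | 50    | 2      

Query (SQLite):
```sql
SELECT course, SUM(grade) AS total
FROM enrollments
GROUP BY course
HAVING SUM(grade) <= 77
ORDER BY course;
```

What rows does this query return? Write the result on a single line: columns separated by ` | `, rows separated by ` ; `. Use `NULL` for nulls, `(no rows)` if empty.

CS201 | 71

Partition enrollments by course; compute SUM(grade) within each group.
HAVING: keep groups where SUM(grade) <= 77.
  BI210: ids {5, 6} → SUM(grade)=127
  CS201: ids {1} → SUM(grade)=71
  MA110: ids {4, 7} → SUM(grade)=176
  PH150: ids {2, 3, 8} → SUM(grade)=188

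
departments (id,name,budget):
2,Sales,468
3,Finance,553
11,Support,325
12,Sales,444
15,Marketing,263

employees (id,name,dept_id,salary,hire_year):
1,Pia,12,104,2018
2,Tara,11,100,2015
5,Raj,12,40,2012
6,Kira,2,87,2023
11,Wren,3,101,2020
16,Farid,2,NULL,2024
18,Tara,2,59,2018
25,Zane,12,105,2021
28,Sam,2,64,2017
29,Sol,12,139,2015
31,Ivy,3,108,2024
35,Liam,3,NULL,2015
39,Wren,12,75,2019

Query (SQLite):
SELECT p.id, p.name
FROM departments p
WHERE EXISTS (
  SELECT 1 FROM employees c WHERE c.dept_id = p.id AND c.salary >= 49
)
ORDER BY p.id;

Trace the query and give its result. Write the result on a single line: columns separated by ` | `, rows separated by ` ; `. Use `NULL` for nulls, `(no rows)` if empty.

2 | Sales ; 3 | Finance ; 11 | Support ; 12 | Sales

For each departments row, check whether any employees with matching dept_id has salary >= 49.
Keep rows where that is true.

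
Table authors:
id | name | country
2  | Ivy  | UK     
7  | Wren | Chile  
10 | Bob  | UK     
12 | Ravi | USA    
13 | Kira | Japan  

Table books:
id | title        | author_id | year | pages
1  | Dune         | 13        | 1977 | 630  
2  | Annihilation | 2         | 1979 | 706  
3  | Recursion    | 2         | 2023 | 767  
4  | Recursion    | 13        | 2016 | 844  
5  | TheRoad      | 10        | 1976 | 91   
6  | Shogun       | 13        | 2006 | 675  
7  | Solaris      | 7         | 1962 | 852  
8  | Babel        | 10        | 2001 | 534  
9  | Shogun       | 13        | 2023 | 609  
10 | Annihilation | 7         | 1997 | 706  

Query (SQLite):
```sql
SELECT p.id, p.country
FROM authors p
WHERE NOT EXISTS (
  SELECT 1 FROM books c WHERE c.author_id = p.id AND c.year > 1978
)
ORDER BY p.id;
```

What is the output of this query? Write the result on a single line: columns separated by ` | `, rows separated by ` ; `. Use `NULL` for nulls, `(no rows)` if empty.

For each authors row, check whether any books with matching author_id has year > 1978.
Keep rows where that is false.

12 | USA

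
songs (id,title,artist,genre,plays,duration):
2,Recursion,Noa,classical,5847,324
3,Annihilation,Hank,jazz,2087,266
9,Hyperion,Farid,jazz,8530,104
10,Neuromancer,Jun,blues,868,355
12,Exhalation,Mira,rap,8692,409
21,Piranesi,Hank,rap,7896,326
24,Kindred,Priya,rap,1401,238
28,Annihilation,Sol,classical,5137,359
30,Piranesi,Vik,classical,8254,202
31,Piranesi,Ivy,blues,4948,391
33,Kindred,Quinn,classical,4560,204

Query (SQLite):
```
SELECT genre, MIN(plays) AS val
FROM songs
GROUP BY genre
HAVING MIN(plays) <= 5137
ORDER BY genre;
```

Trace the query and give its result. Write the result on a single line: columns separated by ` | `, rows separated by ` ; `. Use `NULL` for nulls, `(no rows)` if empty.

Partition songs by genre; compute MIN(plays) within each group.
HAVING: keep groups where MIN(plays) <= 5137.
  blues: ids {10, 31} → MIN(plays)=868
  classical: ids {2, 28, 30, 33} → MIN(plays)=4560
  jazz: ids {3, 9} → MIN(plays)=2087
  rap: ids {12, 21, 24} → MIN(plays)=1401

blues | 868 ; classical | 4560 ; jazz | 2087 ; rap | 1401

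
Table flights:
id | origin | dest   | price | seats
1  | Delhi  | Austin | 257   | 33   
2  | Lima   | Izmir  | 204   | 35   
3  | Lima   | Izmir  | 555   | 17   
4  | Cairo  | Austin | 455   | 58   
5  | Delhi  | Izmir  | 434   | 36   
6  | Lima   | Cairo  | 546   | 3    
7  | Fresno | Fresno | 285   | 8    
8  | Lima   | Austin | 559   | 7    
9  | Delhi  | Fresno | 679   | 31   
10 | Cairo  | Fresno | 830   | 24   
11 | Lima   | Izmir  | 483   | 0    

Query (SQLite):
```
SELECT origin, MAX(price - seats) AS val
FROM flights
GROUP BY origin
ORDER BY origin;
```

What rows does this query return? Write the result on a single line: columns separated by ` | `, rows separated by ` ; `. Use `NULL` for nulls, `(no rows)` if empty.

Cairo | 806 ; Delhi | 648 ; Fresno | 277 ; Lima | 552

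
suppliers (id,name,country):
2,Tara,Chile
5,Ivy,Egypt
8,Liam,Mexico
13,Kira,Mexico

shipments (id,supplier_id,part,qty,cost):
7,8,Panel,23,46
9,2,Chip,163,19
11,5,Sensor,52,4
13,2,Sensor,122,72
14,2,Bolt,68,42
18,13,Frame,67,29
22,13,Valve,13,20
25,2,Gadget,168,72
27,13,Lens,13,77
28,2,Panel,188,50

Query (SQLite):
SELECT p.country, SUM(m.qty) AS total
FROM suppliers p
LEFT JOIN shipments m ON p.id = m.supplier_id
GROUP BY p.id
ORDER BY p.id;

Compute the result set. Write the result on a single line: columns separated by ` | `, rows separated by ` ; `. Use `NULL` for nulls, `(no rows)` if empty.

Chile | 709 ; Egypt | 52 ; Mexico | 23 ; Mexico | 93

LEFT JOIN keeps every suppliers row; unmatched ones get NULL for shipments columns.
Group by suppliers.id and compute SUM(m.qty). SUM over an all-NULL group is NULL.
  2: ids {9, 13, 14, 25, 28} → SUM(m.qty)=709
  5: ids {11} → SUM(m.qty)=52
  8: ids {7} → SUM(m.qty)=23
  13: ids {18, 22, 27} → SUM(m.qty)=93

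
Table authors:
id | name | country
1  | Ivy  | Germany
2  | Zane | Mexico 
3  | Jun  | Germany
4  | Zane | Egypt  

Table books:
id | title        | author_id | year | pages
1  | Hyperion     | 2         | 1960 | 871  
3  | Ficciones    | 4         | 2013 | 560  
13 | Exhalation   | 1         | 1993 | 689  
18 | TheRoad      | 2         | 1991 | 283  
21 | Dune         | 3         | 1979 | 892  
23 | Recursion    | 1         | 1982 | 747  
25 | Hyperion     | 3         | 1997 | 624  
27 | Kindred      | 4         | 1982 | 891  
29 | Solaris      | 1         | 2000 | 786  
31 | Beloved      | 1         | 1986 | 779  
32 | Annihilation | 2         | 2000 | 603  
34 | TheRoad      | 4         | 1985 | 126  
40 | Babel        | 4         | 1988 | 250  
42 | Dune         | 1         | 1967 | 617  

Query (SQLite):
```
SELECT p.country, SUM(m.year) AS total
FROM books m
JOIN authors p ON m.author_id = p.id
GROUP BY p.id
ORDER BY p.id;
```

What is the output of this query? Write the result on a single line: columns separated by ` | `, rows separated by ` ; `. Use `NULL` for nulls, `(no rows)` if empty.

Germany | 9928 ; Mexico | 5951 ; Germany | 3976 ; Egypt | 7968

Join each books row to its authors via author_id.
Group joined rows by authors.id; compute SUM(m.year) per group.
  1: ids {13, 23, 29, 31, 42} → SUM(m.year)=9928
  2: ids {1, 18, 32} → SUM(m.year)=5951
  3: ids {21, 25} → SUM(m.year)=3976
  4: ids {3, 27, 34, 40} → SUM(m.year)=7968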